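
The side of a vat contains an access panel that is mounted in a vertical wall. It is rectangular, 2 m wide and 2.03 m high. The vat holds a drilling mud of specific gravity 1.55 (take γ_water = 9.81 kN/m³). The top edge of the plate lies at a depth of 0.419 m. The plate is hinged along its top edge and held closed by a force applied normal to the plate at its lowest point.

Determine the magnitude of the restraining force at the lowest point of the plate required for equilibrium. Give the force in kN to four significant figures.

P ≈ 54.71 kN

γ = 1.55 × 9.81 = 15.2055 kN/m³.
The centroid lies 2.03/2 = 1.015 m below the top edge, so the centroid depth is h_c = 0.419 + 1.015 = 1.434 m.
A = 2 × 2.03 = 4.06 m².
Resultant F = γ·h_c·A = 15.2055 × 1.434 × 4.06 = 88.527 kN.
I_c = b·h³/12 = 2 × 2.03³/12 = 1.39424 m⁴.
Centre of pressure: y_p = y_c + I_c/(y_c·A) = 1.434 + 1.39424/(1.434 × 4.06) = 1.434 + 0.239476 = 1.67348 m along the plane.
The resultant acts 1.015 + 0.239476 = 1.25448 m (along the plate) below the hinge at the top edge, so the moment about the hinge is M = F × 1.25448 = 88.527 × 1.25448 = 111.055 kN·m.
A normal force at the bottom, 2.03 m from the hinge, must supply this moment: P = 111.055/2.03 = 54.7069 kN.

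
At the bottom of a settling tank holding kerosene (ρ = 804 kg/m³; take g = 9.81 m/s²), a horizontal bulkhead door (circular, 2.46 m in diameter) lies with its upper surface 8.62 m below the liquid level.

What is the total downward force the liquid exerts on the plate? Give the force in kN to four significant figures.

F ≈ 323.1 kN

γ = ρg = 804 × 9.81 / 1000 = 7.88724 kN/m³.
The plate is horizontal, so pressure is uniform at p = γ·h = 7.88724 × 8.62 = 67.988 kN/m².
A = π(1.23)² = 4.75292 m².
F = p·A = 67.988 × 4.75292 = 323.142 kN.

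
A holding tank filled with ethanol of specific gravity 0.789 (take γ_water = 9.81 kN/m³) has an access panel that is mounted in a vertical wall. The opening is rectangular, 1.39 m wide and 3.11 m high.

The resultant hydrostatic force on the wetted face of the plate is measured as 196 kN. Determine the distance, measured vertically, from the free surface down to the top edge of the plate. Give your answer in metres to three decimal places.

γ = 0.789 × 9.81 = 7.74009 kN/m³.
A = 1.39 × 3.11 = 4.3229 m².
From F = γ·h_c·A, the centroid depth is h_c = 196/(7.74009 × 4.3229) = 5.8578 m.
The centroid lies 3.11/2 = 1.555 m below the top edge, so the top edge sits at h_top = 5.8578 − 1.555 = 4.3028 m below the surface.

d_top ≈ 4.303 m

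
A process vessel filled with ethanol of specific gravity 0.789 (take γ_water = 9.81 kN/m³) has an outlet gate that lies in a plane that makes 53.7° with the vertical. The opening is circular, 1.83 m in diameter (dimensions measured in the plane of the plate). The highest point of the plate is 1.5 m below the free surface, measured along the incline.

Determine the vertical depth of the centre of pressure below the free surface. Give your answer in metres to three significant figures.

h_p = 1.48 m

γ = 0.789 × 9.81 = 7.74009 kN/m³.
The plate makes 53.7° with the vertical, i.e. θ = 90° − 53.7° = 36.3° to the horizontal. Measuring y along the incline from the free-surface line, vertical depth h = y·sinθ with sinθ = 0.592013.
The centroid is at the centre, 0.915 m below the top of the plate, so y_c = 1.5 + 0.915 = 2.415 m and h_c = 2.415 × 0.592013 = 1.42971 m.
A = π(0.915)² = 2.63022 m².
Resultant F = γ·h_c·A = 7.74009 × 1.42971 × 2.63022 = 29.1062 kN.
I_c = πr⁴/4 = π × 0.915⁴/4 = 0.550521 m⁴.
Centre of pressure: y_p = y_c + I_c/(y_c·A) = 2.415 + 0.550521/(2.415 × 2.63022) = 2.415 + 0.0866692 = 2.50167 m along the plane.
Vertically, h_p = y_p·sinθ = 2.50167 × 0.592013 = 1.48102 m.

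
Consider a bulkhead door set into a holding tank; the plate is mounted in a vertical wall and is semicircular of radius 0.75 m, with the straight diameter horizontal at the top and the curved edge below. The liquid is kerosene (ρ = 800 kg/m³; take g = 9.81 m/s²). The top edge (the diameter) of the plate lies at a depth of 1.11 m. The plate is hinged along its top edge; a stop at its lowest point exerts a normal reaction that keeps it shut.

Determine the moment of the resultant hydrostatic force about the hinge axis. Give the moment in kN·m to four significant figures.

M ≈ 3.425 kN·m

γ = ρg = 800 × 9.81 / 1000 = 7.848 kN/m³.
The centroid of a semicircle lies 4r/(3π) = 0.31831 m from the diameter, here below the top edge, so the centroid depth is h_c = 1.11 + 0.31831 = 1.42831 m.
A = πr²/2 = π × 0.75²/2 = 0.883573 m².
Resultant F = γ·h_c·A = 7.848 × 1.42831 × 0.883573 = 9.9043 kN.
I_c = (π/8 − 8/(9π))·r⁴ = 0.109757 × 0.75⁴ = 0.0347278 m⁴.
Centre of pressure: y_p = y_c + I_c/(y_c·A) = 1.42831 + 0.0347278/(1.42831 × 0.883573) = 1.42831 + 0.0275177 = 1.45583 m along the plane.
The resultant acts 0.31831 + 0.0275177 = 0.345828 m (along the plate) below the hinge at the top edge, so the moment about the hinge is M = F × 0.345828 = 9.9043 × 0.345828 = 3.42518 kN·m.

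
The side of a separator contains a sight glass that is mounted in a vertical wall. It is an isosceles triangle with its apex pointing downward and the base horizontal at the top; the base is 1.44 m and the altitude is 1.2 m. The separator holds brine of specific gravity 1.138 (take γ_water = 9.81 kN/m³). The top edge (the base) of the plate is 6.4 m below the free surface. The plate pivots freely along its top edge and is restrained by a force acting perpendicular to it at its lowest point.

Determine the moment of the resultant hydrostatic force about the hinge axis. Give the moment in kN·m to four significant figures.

γ = 1.138 × 9.81 = 11.16378 kN/m³.
With the apex down, the centroid sits h/3 = 1.2/3 = 0.4 m below the base (the top edge), so the centroid depth is h_c = 6.4 + 0.4 = 6.8 m.
A = ½ × 1.44 × 1.2 = 0.864 m².
Resultant F = γ·h_c·A = 11.16378 × 6.8 × 0.864 = 65.5894 kN.
I_c = b·h³/36 = 1.44 × 1.2³/36 = 0.06912 m⁴.
Centre of pressure: y_p = y_c + I_c/(y_c·A) = 6.8 + 0.06912/(6.8 × 0.864) = 6.8 + 0.0117647 = 6.81176 m along the plane.
The resultant acts 0.4 + 0.0117647 = 0.411765 m (along the plate) below the hinge at the top edge, so the moment about the hinge is M = F × 0.411765 = 65.5894 × 0.411765 = 27.0074 kN·m.

M ≈ 27.01 kN·m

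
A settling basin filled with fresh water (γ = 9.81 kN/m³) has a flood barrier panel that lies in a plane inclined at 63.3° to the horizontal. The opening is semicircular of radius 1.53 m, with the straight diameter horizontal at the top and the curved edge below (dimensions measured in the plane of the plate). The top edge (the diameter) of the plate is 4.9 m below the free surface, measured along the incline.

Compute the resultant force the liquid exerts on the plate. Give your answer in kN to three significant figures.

F ≈ 179 kN

γ = 9.81 kN/m³.
Let θ = 63.3° be the plate's angle to the horizontal; measure y along the incline from where the plane meets the free surface. Vertical depth h = y·sinθ with sinθ = 0.893371.
The centroid of a semicircle lies 4r/(3π) = 0.649352 m from the diameter, here below the top edge, so y_c = 4.9 + 0.649352 = 5.54935 m and h_c = 5.54935 × 0.893371 = 4.95763 m.
A = πr²/2 = π × 1.53²/2 = 3.67708 m².
Resultant F = γ·h_c·A = 9.81 × 4.95763 × 3.67708 = 178.832 kN.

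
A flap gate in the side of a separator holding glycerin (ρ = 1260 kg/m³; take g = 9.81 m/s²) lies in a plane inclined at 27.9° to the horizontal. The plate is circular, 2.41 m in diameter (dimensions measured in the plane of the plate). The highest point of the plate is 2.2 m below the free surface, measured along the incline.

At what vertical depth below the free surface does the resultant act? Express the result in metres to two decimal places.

h_p = 1.64 m

γ = ρg = 1260 × 9.81 / 1000 = 12.3606 kN/m³.
Let θ = 27.9° be the plate's angle to the horizontal; measure y along the incline from where the plane meets the free surface. Vertical depth h = y·sinθ with sinθ = 0.467930.
The centroid is at the centre, 1.205 m below the top of the plate, so y_c = 2.2 + 1.205 = 3.405 m and h_c = 3.405 × 0.467930 = 1.5933 m.
A = π(1.205)² = 4.56167 m².
Resultant F = γ·h_c·A = 12.3606 × 1.5933 × 4.56167 = 89.8382 kN.
I_c = πr⁴/4 = π × 1.205⁴/4 = 1.65592 m⁴.
Centre of pressure: y_p = y_c + I_c/(y_c·A) = 3.405 + 1.65592/(3.405 × 4.56167) = 3.405 + 0.10661 = 3.51161 m along the plane.
Vertically, h_p = y_p·sinθ = 3.51161 × 0.467930 = 1.64319 m.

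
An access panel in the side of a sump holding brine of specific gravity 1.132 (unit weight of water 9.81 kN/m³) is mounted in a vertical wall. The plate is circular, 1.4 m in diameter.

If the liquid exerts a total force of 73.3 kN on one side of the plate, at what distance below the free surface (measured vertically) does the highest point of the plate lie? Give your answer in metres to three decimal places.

d_top ≈ 3.588 m

γ = 1.132 × 9.81 = 11.10492 kN/m³.
A = π(0.7)² = 1.53938 m².
From F = γ·h_c·A, the centroid depth is h_c = 73.3/(11.10492 × 1.53938) = 4.28788 m.
The centroid is at the centre, 0.7 m below the top of the plate, so the highest point sits at h_top = 4.28788 − 0.7 = 3.58788 m below the surface.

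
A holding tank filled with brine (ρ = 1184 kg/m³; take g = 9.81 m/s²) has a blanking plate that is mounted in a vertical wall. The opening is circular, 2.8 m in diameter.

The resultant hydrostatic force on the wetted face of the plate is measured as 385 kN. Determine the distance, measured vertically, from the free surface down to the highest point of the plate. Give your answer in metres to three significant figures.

γ = ρg = 1184 × 9.81 / 1000 = 11.61504 kN/m³.
A = π(1.4)² = 6.15752 m².
From F = γ·h_c·A, the centroid depth is h_c = 385/(11.61504 × 6.15752) = 5.38312 m.
The centroid is at the centre, 1.4 m below the top of the plate, so the highest point sits at h_top = 5.38312 − 1.4 = 3.98312 m below the surface.

d_top ≈ 3.98 m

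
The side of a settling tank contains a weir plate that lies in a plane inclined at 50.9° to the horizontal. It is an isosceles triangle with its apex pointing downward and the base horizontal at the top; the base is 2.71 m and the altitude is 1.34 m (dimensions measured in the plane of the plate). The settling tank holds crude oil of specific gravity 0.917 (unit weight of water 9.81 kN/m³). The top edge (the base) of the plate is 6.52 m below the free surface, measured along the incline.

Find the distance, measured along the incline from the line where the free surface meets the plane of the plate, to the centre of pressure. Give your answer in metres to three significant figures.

y_p = 6.98 m

γ = 0.917 × 9.81 = 8.99577 kN/m³.
Let θ = 50.9° be the plate's angle to the horizontal; measure y along the incline from where the plane meets the free surface. Vertical depth h = y·sinθ with sinθ = 0.776046.
With the apex down, the centroid sits h/3 = 1.34/3 = 0.446667 m below the base (the top edge), so y_c = 6.52 + 0.446667 = 6.96667 m and h_c = 6.96667 × 0.776046 = 5.40646 m.
A = ½ × 2.71 × 1.34 = 1.8157 m².
Resultant F = γ·h_c·A = 8.99577 × 5.40646 × 1.8157 = 88.3071 kN.
I_c = b·h³/36 = 2.71 × 1.34³/36 = 0.181126 m⁴.
Centre of pressure: y_p = y_c + I_c/(y_c·A) = 6.96667 + 0.181126/(6.96667 × 1.8157) = 6.96667 + 0.014319 = 6.98099 m along the plane.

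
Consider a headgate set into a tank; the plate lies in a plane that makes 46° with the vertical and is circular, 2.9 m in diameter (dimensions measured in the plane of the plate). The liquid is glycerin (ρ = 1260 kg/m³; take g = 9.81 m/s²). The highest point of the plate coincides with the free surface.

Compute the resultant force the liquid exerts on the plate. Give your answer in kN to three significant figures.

γ = ρg = 1260 × 9.81 / 1000 = 12.3606 kN/m³.
The plate makes 46° with the vertical, i.e. θ = 90° − 46° = 44° to the horizontal. Measuring y along the incline from the free-surface line, vertical depth h = y·sinθ with sinθ = 0.694658.
The centroid is at the centre, 1.45 m below the top of the plate, so y_c = 1.45 m and h_c = 1.45 × 0.694658 = 1.00725 m.
A = π(1.45)² = 6.6052 m².
Resultant F = γ·h_c·A = 12.3606 × 1.00725 × 6.6052 = 82.2362 kN.

F ≈ 82.2 kN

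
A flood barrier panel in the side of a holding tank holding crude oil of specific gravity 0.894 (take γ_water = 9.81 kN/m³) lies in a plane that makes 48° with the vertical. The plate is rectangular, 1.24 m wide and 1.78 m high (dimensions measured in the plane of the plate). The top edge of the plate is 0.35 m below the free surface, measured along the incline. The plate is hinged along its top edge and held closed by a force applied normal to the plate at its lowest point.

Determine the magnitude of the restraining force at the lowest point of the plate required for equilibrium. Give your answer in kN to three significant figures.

γ = 0.894 × 9.81 = 8.77014 kN/m³.
The plate makes 48° with the vertical, i.e. θ = 90° − 48° = 42° to the horizontal. Measuring y along the incline from the free-surface line, vertical depth h = y·sinθ with sinθ = 0.669131.
The centroid lies 1.78/2 = 0.89 m below the top edge, so y_c = 0.35 + 0.89 = 1.24 m and h_c = 1.24 × 0.669131 = 0.829722 m.
A = 1.24 × 1.78 = 2.2072 m².
Resultant F = γ·h_c·A = 8.77014 × 0.829722 × 2.2072 = 16.0613 kN.
I_c = b·h³/12 = 1.24 × 1.78³/12 = 0.582774 m⁴.
Centre of pressure: y_p = y_c + I_c/(y_c·A) = 1.24 + 0.582774/(1.24 × 2.2072) = 1.24 + 0.21293 = 1.45293 m along the plane.
The resultant acts 0.89 + 0.21293 = 1.10293 m (along the plate) below the hinge at the top edge, so the moment about the hinge is M = F × 1.10293 = 16.0613 × 1.10293 = 17.7145 kN·m.
A normal force at the bottom, 1.78 m from the hinge, must supply this moment: P = 17.7145/1.78 = 9.95197 kN.

P ≈ 9.95 kN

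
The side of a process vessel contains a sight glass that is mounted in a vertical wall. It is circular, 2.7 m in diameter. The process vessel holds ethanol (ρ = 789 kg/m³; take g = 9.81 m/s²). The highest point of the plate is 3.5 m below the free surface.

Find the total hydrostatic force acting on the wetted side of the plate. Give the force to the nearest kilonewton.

γ = ρg = 789 × 9.81 / 1000 = 7.74009 kN/m³.
The centroid is at the centre, 1.35 m below the top of the plate, so the centroid depth is h_c = 3.5 + 1.35 = 4.85 m.
A = π(1.35)² = 5.72555 m².
Resultant F = γ·h_c·A = 7.74009 × 4.85 × 5.72555 = 214.934 kN.

F ≈ 215 kN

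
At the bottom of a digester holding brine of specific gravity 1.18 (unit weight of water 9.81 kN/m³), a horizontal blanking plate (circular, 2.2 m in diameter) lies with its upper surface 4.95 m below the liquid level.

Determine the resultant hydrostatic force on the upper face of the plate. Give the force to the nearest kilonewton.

F ≈ 218 kN

γ = 1.18 × 9.81 = 11.5758 kN/m³.
The plate is horizontal, so pressure is uniform at p = γ·h = 11.5758 × 4.95 = 57.3002 kN/m².
A = π(1.1)² = 3.80133 m².
F = p·A = 57.3002 × 3.80133 = 217.817 kN.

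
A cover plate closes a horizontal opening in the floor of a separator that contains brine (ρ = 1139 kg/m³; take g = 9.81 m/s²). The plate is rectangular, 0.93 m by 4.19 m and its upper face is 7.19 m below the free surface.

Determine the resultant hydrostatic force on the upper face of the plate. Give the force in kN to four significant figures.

γ = ρg = 1139 × 9.81 / 1000 = 11.17359 kN/m³.
The plate is horizontal, so pressure is uniform at p = γ·h = 11.17359 × 7.19 = 80.3381 kN/m².
A = 0.93 × 4.19 = 3.8967 m².
F = p·A = 80.3381 × 3.8967 = 313.053 kN.

F ≈ 313.1 kN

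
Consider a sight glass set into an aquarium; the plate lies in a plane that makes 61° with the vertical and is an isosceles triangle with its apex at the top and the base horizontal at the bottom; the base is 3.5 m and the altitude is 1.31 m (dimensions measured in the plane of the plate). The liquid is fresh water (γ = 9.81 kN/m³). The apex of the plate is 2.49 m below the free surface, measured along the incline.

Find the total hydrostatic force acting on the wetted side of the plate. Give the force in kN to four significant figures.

F ≈ 36.67 kN

γ = 9.81 kN/m³.
The plate makes 61° with the vertical, i.e. θ = 90° − 61° = 29° to the horizontal. Measuring y along the incline from the free-surface line, vertical depth h = y·sinθ with sinθ = 0.484810.
With the apex up, the centroid sits 2h/3 = 2 × 1.31/3 = 0.873333 m below the apex, so y_c = 2.49 + 0.873333 = 3.36333 m and h_c = 3.36333 × 0.484810 = 1.63058 m.
A = ½ × 3.5 × 1.31 = 2.2925 m².
Resultant F = γ·h_c·A = 9.81 × 1.63058 × 2.2925 = 36.6708 kN.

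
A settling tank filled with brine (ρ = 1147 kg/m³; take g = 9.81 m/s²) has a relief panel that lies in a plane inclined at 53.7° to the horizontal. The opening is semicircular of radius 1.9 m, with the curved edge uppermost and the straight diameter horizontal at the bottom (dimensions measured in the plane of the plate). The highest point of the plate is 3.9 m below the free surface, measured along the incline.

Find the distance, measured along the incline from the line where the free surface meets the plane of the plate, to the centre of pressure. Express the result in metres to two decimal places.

γ = ρg = 1147 × 9.81 / 1000 = 11.25207 kN/m³.
Let θ = 53.7° be the plate's angle to the horizontal; measure y along the incline from where the plane meets the free surface. Vertical depth h = y·sinθ with sinθ = 0.805928.
The centroid lies 4r/(3π) = 0.806385 m above the diameter, so r − 4r/(3π) = 1.9 − 0.806385 = 1.09361 m below the topmost point, so y_c = 3.9 + 1.09361 = 4.99361 m and h_c = 4.99361 × 0.805928 = 4.02449 m.
A = πr²/2 = π × 1.9²/2 = 5.67057 m².
Resultant F = γ·h_c·A = 11.25207 × 4.02449 × 5.67057 = 256.785 kN.
I_c = (π/8 − 8/(9π))·r⁴ = 0.109757 × 1.9⁴ = 1.43036 m⁴.
Centre of pressure: y_p = y_c + I_c/(y_c·A) = 4.99361 + 1.43036/(4.99361 × 5.67057) = 4.99361 + 0.0505131 = 5.04412 m along the plane.

y_p = 5.04 m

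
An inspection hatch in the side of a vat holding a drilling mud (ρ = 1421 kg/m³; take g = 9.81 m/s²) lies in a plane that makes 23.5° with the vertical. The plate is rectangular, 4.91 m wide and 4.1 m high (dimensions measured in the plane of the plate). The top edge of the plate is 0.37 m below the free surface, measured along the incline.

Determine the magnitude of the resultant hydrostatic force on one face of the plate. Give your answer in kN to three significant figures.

F ≈ 623 kN

γ = ρg = 1421 × 9.81 / 1000 = 13.94001 kN/m³.
The plate makes 23.5° with the vertical, i.e. θ = 90° − 23.5° = 66.5° to the horizontal. Measuring y along the incline from the free-surface line, vertical depth h = y·sinθ with sinθ = 0.917060.
The centroid lies 4.1/2 = 2.05 m below the top edge, so y_c = 0.37 + 2.05 = 2.42 m and h_c = 2.42 × 0.917060 = 2.21929 m.
A = 4.91 × 4.1 = 20.131 m².
Resultant F = γ·h_c·A = 13.94001 × 2.21929 × 20.131 = 622.791 kN.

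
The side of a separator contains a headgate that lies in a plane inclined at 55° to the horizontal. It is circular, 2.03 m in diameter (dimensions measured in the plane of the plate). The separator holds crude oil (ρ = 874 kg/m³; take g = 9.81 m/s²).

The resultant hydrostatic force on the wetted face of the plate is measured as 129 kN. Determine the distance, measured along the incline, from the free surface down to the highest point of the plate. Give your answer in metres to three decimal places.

γ = ρg = 874 × 9.81 / 1000 = 8.57394 kN/m³.
A = π(1.015)² = 3.23655 m².
From F = γ·h_c·A, the centroid depth is h_c = 129/(8.57394 × 3.23655) = 4.64865 m.
Let θ = 55° be the plate's angle to the horizontal; measure y along the incline from where the plane meets the free surface. Vertical depth h = y·sinθ with sinθ = 0.819152.
Along the incline, y_c = h_c/sinθ = 4.64865/0.819152 = 5.67495 m.
The centroid is at the centre, 1.015 m below the top of the plate, so the highest point sits at y_top = 5.67495 − 1.015 = 4.65995 m along the incline.

y_top ≈ 4.660 m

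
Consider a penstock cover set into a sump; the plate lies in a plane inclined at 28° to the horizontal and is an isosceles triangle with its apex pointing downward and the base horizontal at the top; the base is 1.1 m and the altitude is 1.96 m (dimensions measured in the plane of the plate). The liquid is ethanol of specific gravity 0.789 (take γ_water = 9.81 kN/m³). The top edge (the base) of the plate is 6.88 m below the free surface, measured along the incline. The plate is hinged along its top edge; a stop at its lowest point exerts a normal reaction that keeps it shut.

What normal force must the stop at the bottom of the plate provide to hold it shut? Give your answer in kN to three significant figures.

γ = 0.789 × 9.81 = 7.74009 kN/m³.
Let θ = 28° be the plate's angle to the horizontal; measure y along the incline from where the plane meets the free surface. Vertical depth h = y·sinθ with sinθ = 0.469472.
With the apex down, the centroid sits h/3 = 1.96/3 = 0.653333 m below the base (the top edge), so y_c = 6.88 + 0.653333 = 7.53333 m and h_c = 7.53333 × 0.469472 = 3.53669 m.
A = ½ × 1.1 × 1.96 = 1.078 m².
Resultant F = γ·h_c·A = 7.74009 × 3.53669 × 1.078 = 29.5095 kN.
I_c = b·h³/36 = 1.1 × 1.96³/36 = 0.230069 m⁴.
Centre of pressure: y_p = y_c + I_c/(y_c·A) = 7.53333 + 0.230069/(7.53333 × 1.078) = 7.53333 + 0.0283304 = 7.56166 m along the plane.
The resultant acts 0.653333 + 0.0283304 = 0.681663 m (along the plate) below the hinge at the top edge, so the moment about the hinge is M = F × 0.681663 = 29.5095 × 0.681663 = 20.1155 kN·m.
A normal force at the bottom, 1.96 m from the hinge, must supply this moment: P = 20.1155/1.96 = 10.263 kN.

P ≈ 10.3 kN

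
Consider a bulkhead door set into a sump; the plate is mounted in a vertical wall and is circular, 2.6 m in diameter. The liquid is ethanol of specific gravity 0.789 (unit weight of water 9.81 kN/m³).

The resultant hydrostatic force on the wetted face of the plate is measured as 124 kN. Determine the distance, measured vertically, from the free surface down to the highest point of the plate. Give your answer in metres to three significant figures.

d_top ≈ 1.72 m

γ = 0.789 × 9.81 = 7.74009 kN/m³.
A = π(1.3)² = 5.30929 m².
From F = γ·h_c·A, the centroid depth is h_c = 124/(7.74009 × 5.30929) = 3.01744 m.
The centroid is at the centre, 1.3 m below the top of the plate, so the highest point sits at h_top = 3.01744 − 1.3 = 1.71744 m below the surface.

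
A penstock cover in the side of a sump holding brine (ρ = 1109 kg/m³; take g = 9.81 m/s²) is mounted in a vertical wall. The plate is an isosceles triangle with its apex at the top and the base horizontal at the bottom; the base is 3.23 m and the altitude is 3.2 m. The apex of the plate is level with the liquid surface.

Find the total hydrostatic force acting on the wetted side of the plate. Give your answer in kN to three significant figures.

F ≈ 120 kN

γ = ρg = 1109 × 9.81 / 1000 = 10.87929 kN/m³.
With the apex up, the centroid sits 2h/3 = 2 × 3.2/3 = 2.13333 m below the apex, so the centroid depth is h_c = 2.13333 m.
A = ½ × 3.23 × 3.2 = 5.168 m².
Resultant F = γ·h_c·A = 10.87929 × 2.13333 × 5.168 = 119.945 kN.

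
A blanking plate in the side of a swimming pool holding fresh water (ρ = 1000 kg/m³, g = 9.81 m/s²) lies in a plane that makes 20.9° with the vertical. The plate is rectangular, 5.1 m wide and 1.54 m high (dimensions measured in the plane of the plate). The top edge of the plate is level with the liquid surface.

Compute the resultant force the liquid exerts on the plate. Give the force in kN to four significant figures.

γ = ρg = 1000 × 9.81 = 9810 N/m³ = 9.81 kN/m³.
The plate makes 20.9° with the vertical, i.e. θ = 90° − 20.9° = 69.1° to the horizontal. Measuring y along the incline from the free-surface line, vertical depth h = y·sinθ with sinθ = 0.934204.
The centroid lies 1.54/2 = 0.77 m below the top edge, so y_c = 0.77 m and h_c = 0.77 × 0.934204 = 0.719337 m.
A = 5.1 × 1.54 = 7.854 m².
Resultant F = γ·h_c·A = 9.81 × 0.719337 × 7.854 = 55.4233 kN.

F ≈ 55.42 kN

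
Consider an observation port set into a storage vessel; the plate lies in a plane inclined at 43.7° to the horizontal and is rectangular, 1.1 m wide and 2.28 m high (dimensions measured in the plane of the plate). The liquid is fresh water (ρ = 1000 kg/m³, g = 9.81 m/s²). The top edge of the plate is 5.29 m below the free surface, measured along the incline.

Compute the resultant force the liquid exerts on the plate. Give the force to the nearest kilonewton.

γ = ρg = 1000 × 9.81 = 9810 N/m³ = 9.81 kN/m³.
Let θ = 43.7° be the plate's angle to the horizontal; measure y along the incline from where the plane meets the free surface. Vertical depth h = y·sinθ with sinθ = 0.690882.
The centroid lies 2.28/2 = 1.14 m below the top edge, so y_c = 5.29 + 1.14 = 6.43 m and h_c = 6.43 × 0.690882 = 4.44237 m.
A = 1.1 × 2.28 = 2.508 m².
Resultant F = γ·h_c·A = 9.81 × 4.44237 × 2.508 = 109.298 kN.

F ≈ 109 kN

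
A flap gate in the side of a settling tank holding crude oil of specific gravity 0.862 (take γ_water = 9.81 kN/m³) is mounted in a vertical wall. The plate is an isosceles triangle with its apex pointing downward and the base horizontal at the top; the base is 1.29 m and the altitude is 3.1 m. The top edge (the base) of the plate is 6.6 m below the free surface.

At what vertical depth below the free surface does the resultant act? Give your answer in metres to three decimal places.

h_p = 7.703 m

γ = 0.862 × 9.81 = 8.45622 kN/m³.
With the apex down, the centroid sits h/3 = 3.1/3 = 1.03333 m below the base (the top edge), so the centroid depth is h_c = 6.6 + 1.03333 = 7.63333 m.
A = ½ × 1.29 × 3.1 = 1.9995 m².
Resultant F = γ·h_c·A = 8.45622 × 7.63333 × 1.9995 = 129.066 kN.
I_c = b·h³/36 = 1.29 × 3.1³/36 = 1.06751 m⁴.
Centre of pressure: y_p = y_c + I_c/(y_c·A) = 7.63333 + 1.06751/(7.63333 × 1.9995) = 7.63333 + 0.0699418 = 7.70327 m along the plane.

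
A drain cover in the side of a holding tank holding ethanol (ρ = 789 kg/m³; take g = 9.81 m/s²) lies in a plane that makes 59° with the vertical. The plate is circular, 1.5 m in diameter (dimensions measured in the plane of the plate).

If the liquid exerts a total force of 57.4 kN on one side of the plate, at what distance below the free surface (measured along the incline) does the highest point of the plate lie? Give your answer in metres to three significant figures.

γ = ρg = 789 × 9.81 / 1000 = 7.74009 kN/m³.
A = π(0.75)² = 1.76715 m².
From F = γ·h_c·A, the centroid depth is h_c = 57.4/(7.74009 × 1.76715) = 4.19655 m.
The plate makes 59° with the vertical, i.e. θ = 90° − 59° = 31° to the horizontal. Measuring y along the incline from the free-surface line, vertical depth h = y·sinθ with sinθ = 0.515038.
Along the incline, y_c = h_c/sinθ = 4.19655/0.515038 = 8.14804 m.
The centroid is at the centre, 0.75 m below the top of the plate, so the highest point sits at y_top = 8.14804 − 0.75 = 7.39804 m along the incline.

y_top ≈ 7.40 m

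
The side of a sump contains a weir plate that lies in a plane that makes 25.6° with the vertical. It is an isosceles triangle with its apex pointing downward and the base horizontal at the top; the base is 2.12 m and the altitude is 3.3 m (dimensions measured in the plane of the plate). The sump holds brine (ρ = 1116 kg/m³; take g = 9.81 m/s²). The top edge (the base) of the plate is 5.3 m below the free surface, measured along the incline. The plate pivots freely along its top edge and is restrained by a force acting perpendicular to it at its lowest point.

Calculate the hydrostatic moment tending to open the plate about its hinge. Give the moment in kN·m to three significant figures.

γ = ρg = 1116 × 9.81 / 1000 = 10.94796 kN/m³.
The plate makes 25.6° with the vertical, i.e. θ = 90° − 25.6° = 64.4° to the horizontal. Measuring y along the incline from the free-surface line, vertical depth h = y·sinθ with sinθ = 0.901833.
With the apex down, the centroid sits h/3 = 3.3/3 = 1.1 m below the base (the top edge), so y_c = 5.3 + 1.1 = 6.4 m and h_c = 6.4 × 0.901833 = 5.77173 m.
A = ½ × 2.12 × 3.3 = 3.498 m².
Resultant F = γ·h_c·A = 10.94796 × 5.77173 × 3.498 = 221.034 kN.
I_c = b·h³/36 = 2.12 × 3.3³/36 = 2.11629 m⁴.
Centre of pressure: y_p = y_c + I_c/(y_c·A) = 6.4 + 2.11629/(6.4 × 3.498) = 6.4 + 0.0945312 = 6.49453 m along the plane.
The resultant acts 1.1 + 0.0945312 = 1.19453 m (along the plate) below the hinge at the top edge, so the moment about the hinge is M = F × 1.19453 = 221.034 × 1.19453 = 264.032 kN·m.

M ≈ 264 kN·m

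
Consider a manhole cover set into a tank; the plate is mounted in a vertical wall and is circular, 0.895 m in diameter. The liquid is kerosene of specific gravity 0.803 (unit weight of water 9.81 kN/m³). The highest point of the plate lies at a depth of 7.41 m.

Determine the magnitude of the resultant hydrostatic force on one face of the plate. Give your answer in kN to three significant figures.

γ = 0.803 × 9.81 = 7.87743 kN/m³.
The centroid is at the centre, 0.4475 m below the top of the plate, so the centroid depth is h_c = 7.41 + 0.4475 = 7.8575 m.
A = π(0.4475)² = 0.629124 m².
Resultant F = γ·h_c·A = 7.87743 × 7.8575 × 0.629124 = 38.9408 kN.

F ≈ 38.9 kN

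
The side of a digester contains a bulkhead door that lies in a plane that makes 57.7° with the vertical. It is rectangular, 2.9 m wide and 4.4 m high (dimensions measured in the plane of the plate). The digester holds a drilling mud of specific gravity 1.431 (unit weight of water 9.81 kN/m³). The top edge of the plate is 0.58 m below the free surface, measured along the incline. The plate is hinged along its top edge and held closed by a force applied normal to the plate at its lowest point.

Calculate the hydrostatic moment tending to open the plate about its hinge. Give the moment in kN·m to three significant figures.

γ = 1.431 × 9.81 = 14.03811 kN/m³.
The plate makes 57.7° with the vertical, i.e. θ = 90° − 57.7° = 32.3° to the horizontal. Measuring y along the incline from the free-surface line, vertical depth h = y·sinθ with sinθ = 0.534352.
The centroid lies 4.4/2 = 2.2 m below the top edge, so y_c = 0.58 + 2.2 = 2.78 m and h_c = 2.78 × 0.534352 = 1.4855 m.
A = 2.9 × 4.4 = 12.76 m².
Resultant F = γ·h_c·A = 14.03811 × 1.4855 × 12.76 = 266.092 kN.
I_c = b·h³/12 = 2.9 × 4.4³/12 = 20.5861 m⁴.
Centre of pressure: y_p = y_c + I_c/(y_c·A) = 2.78 + 20.5861/(2.78 × 12.76) = 2.78 + 0.580335 = 3.36034 m along the plane.
The resultant acts 2.2 + 0.580335 = 2.78034 m (along the plate) below the hinge at the top edge, so the moment about the hinge is M = F × 2.78034 = 266.092 × 2.78034 = 739.826 kN·m.

M ≈ 740 kN·m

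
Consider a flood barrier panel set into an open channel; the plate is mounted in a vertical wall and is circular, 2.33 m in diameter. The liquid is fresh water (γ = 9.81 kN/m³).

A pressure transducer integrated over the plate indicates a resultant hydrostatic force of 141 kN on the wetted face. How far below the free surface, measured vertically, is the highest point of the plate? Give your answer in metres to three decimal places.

γ = 9.81 kN/m³.
A = π(1.165)² = 4.26385 m².
From F = γ·h_c·A, the centroid depth is h_c = 141/(9.81 × 4.26385) = 3.37092 m.
The centroid is at the centre, 1.165 m below the top of the plate, so the highest point sits at h_top = 3.37092 − 1.165 = 2.20592 m below the surface.

d_top ≈ 2.206 m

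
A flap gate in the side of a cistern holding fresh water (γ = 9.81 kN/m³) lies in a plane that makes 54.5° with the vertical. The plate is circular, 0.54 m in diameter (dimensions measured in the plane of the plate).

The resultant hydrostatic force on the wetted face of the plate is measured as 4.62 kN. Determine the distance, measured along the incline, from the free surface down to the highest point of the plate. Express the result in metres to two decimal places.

γ = 9.81 kN/m³.
A = π(0.27)² = 0.229022 m².
From F = γ·h_c·A, the centroid depth is h_c = 4.62/(9.81 × 0.229022) = 2.05634 m.
The plate makes 54.5° with the vertical, i.e. θ = 90° − 54.5° = 35.5° to the horizontal. Measuring y along the incline from the free-surface line, vertical depth h = y·sinθ with sinθ = 0.580703.
Along the incline, y_c = h_c/sinθ = 2.05634/0.580703 = 3.54112 m.
The centroid is at the centre, 0.27 m below the top of the plate, so the highest point sits at y_top = 3.54112 − 0.27 = 3.27112 m along the incline.

y_top ≈ 3.27 m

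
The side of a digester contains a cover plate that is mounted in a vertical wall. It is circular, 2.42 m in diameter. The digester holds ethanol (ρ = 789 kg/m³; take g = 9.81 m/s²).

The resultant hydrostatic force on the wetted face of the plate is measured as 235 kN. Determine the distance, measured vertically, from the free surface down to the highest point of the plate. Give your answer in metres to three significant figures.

γ = ρg = 789 × 9.81 / 1000 = 7.74009 kN/m³.
A = π(1.21)² = 4.59961 m².
From F = γ·h_c·A, the centroid depth is h_c = 235/(7.74009 × 4.59961) = 6.60086 m.
The centroid is at the centre, 1.21 m below the top of the plate, so the highest point sits at h_top = 6.60086 − 1.21 = 5.39086 m below the surface.

d_top ≈ 5.39 m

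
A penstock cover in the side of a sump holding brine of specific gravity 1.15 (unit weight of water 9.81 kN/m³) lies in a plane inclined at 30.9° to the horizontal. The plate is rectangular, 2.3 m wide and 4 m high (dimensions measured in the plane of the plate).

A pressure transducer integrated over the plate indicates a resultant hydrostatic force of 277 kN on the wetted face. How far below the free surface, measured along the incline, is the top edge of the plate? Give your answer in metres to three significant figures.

γ = 1.15 × 9.81 = 11.2815 kN/m³.
A = 2.3 × 4 = 9.2 m².
From F = γ·h_c·A, the centroid depth is h_c = 277/(11.2815 × 9.2) = 2.66886 m.
Let θ = 30.9° be the plate's angle to the horizontal; measure y along the incline from where the plane meets the free surface. Vertical depth h = y·sinθ with sinθ = 0.513541.
Along the incline, y_c = h_c/sinθ = 2.66886/0.513541 = 5.19698 m.
The centroid lies 4/2 = 2 m below the top edge, so the top edge sits at y_top = 5.19698 − 2 = 3.19698 m along the incline.

y_top ≈ 3.20 m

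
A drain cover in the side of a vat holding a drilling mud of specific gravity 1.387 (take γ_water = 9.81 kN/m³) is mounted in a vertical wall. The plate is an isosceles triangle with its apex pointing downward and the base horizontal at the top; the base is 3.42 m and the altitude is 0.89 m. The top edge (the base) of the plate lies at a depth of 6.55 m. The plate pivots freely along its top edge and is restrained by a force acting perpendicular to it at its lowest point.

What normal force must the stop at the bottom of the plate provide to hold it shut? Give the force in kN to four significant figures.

γ = 1.387 × 9.81 = 13.60647 kN/m³.
With the apex down, the centroid sits h/3 = 0.89/3 = 0.296667 m below the base (the top edge), so the centroid depth is h_c = 6.55 + 0.296667 = 6.84667 m.
A = ½ × 3.42 × 0.89 = 1.5219 m².
Resultant F = γ·h_c·A = 13.60647 × 6.84667 × 1.5219 = 141.779 kN.
I_c = b·h³/36 = 3.42 × 0.89³/36 = 0.0669721 m⁴.
Centre of pressure: y_p = y_c + I_c/(y_c·A) = 6.84667 + 0.0669721/(6.84667 × 1.5219) = 6.84667 + 0.0064273 = 6.8531 m along the plane.
The resultant acts 0.296667 + 0.0064273 = 0.303094 m (along the plate) below the hinge at the top edge, so the moment about the hinge is M = F × 0.303094 = 141.779 × 0.303094 = 42.9724 kN·m.
A normal force at the bottom, 0.89 m from the hinge, must supply this moment: P = 42.9724/0.89 = 48.2836 kN.

P ≈ 48.28 kN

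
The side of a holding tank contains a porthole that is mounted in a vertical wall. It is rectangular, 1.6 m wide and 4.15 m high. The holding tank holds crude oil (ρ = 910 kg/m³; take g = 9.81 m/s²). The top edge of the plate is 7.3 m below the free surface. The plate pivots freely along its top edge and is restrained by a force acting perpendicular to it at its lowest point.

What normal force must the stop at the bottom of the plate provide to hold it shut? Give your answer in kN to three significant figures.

P ≈ 298 kN

γ = ρg = 910 × 9.81 / 1000 = 8.9271 kN/m³.
The centroid lies 4.15/2 = 2.075 m below the top edge, so the centroid depth is h_c = 7.3 + 2.075 = 9.375 m.
A = 1.6 × 4.15 = 6.64 m².
Resultant F = γ·h_c·A = 8.9271 × 9.375 × 6.64 = 555.712 kN.
I_c = b·h³/12 = 1.6 × 4.15³/12 = 9.52978 m⁴.
Centre of pressure: y_p = y_c + I_c/(y_c·A) = 9.375 + 9.52978/(9.375 × 6.64) = 9.375 + 0.153089 = 9.52809 m along the plane.
The resultant acts 2.075 + 0.153089 = 2.22809 m (along the plate) below the hinge at the top edge, so the moment about the hinge is M = F × 2.22809 = 555.712 × 2.22809 = 1238.18 kN·m.
A normal force at the bottom, 4.15 m from the hinge, must supply this moment: P = 1238.18/4.15 = 298.357 kN.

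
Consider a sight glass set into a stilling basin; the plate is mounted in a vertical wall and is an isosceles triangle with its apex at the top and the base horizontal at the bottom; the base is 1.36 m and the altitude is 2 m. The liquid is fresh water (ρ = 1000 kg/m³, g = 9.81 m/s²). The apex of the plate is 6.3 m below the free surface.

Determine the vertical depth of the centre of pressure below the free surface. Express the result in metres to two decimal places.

h_p = 7.66 m

γ = ρg = 1000 × 9.81 = 9810 N/m³ = 9.81 kN/m³.
With the apex up, the centroid sits 2h/3 = 2 × 2/3 = 1.33333 m below the apex, so the centroid depth is h_c = 6.3 + 1.33333 = 7.63333 m.
A = ½ × 1.36 × 2 = 1.36 m².
Resultant F = γ·h_c·A = 9.81 × 7.63333 × 1.36 = 101.841 kN.
I_c = b·h³/36 = 1.36 × 2³/36 = 0.302222 m⁴.
Centre of pressure: y_p = y_c + I_c/(y_c·A) = 7.63333 + 0.302222/(7.63333 × 1.36) = 7.63333 + 0.0291121 = 7.66244 m along the plane.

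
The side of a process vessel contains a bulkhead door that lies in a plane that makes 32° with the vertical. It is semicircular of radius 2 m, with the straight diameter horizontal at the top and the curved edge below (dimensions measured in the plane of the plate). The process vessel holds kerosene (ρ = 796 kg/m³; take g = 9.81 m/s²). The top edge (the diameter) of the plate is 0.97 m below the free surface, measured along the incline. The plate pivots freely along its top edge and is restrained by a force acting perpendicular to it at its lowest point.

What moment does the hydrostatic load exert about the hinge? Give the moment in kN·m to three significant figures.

γ = ρg = 796 × 9.81 / 1000 = 7.80876 kN/m³.
The plate makes 32° with the vertical, i.e. θ = 90° − 32° = 58° to the horizontal. Measuring y along the incline from the free-surface line, vertical depth h = y·sinθ with sinθ = 0.848048.
The centroid of a semicircle lies 4r/(3π) = 0.848826 m from the diameter, here below the top edge, so y_c = 0.97 + 0.848826 = 1.81883 m and h_c = 1.81883 × 0.848048 = 1.54246 m.
A = πr²/2 = π × 2²/2 = 6.28319 m².
Resultant F = γ·h_c·A = 7.80876 × 1.54246 × 6.28319 = 75.6791 kN.
I_c = (π/8 − 8/(9π))·r⁴ = 0.109757 × 2⁴ = 1.75611 m⁴.
Centre of pressure: y_p = y_c + I_c/(y_c·A) = 1.81883 + 1.75611/(1.81883 × 6.28319) = 1.81883 + 0.153667 = 1.9725 m along the plane.
The resultant acts 0.848826 + 0.153667 = 1.00249 m (along the plate) below the hinge at the top edge, so the moment about the hinge is M = F × 1.00249 = 75.6791 × 1.00249 = 75.8675 kN·m.

M ≈ 75.9 kN·m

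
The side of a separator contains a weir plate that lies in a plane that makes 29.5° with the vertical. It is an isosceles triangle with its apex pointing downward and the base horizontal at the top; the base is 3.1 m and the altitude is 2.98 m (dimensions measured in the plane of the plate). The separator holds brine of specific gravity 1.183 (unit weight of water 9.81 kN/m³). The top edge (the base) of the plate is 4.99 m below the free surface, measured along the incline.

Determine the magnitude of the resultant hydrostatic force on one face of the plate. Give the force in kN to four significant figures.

F ≈ 279.2 kN

γ = 1.183 × 9.81 = 11.60523 kN/m³.
The plate makes 29.5° with the vertical, i.e. θ = 90° − 29.5° = 60.5° to the horizontal. Measuring y along the incline from the free-surface line, vertical depth h = y·sinθ with sinθ = 0.870356.
With the apex down, the centroid sits h/3 = 2.98/3 = 0.993333 m below the base (the top edge), so y_c = 4.99 + 0.993333 = 5.98333 m and h_c = 5.98333 × 0.870356 = 5.20763 m.
A = ½ × 3.1 × 2.98 = 4.619 m².
Resultant F = γ·h_c·A = 11.60523 × 5.20763 × 4.619 = 279.153 kN.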